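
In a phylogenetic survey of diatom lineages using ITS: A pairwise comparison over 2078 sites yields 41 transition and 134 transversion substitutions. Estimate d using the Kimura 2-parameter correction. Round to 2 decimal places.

0.09

P = 41/2078 ≈ 0.019731 and Q = 134/2078 ≈ 0.064485.
Under the Kimura two-parameter model, d = −½ ln(1 − 2P − Q) − ¼ ln(1 − 2Q).
1 − 2P − Q = 0.896053, giving −½ ln(0.896053) = 0.054878.
1 − 2Q = 0.87103, giving −¼ ln(0.87103) = 0.034520.
d = 0.054878 + 0.034520 = 0.089398.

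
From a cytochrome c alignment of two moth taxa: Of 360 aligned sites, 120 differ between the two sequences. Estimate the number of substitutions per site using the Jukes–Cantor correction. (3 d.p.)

0.441

p = 120/360 ≈ 0.333333.
d = −(3/4) ln(1 − 4p/3) = −0.75 ln(1 − 0.444444) = −0.75 ln(0.555556)
  = −0.75 × (-0.587786) = 0.440840 substitutions/site.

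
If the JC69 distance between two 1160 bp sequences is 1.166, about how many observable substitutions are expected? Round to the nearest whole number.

Invert JC69: p = (3/4)(1 − e^(−4d/3)) = 0.75 × (1 − e^(-1.554667)) = 0.75 × (1 − 0.211260) = 0.591555.
Expected differing sites = pL ≈ 0.591555 × 1160 = 686.2038 ≈ 686.

686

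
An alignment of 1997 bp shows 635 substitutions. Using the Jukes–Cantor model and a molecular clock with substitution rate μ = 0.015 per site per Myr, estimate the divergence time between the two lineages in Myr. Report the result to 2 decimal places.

p = 635/1997 ≈ 0.317977.
d = −(3/4) ln(1 − 4p/3) = −0.75 ln(1 − 0.423969) = −0.75 ln(0.576031)
  = −0.75 × (-0.551594) = 0.413696 substitutions/site.
Under a molecular clock d = 2μt, so t = d/(2μ) = 0.413696 / (2 × 0.015) = 13.79 Myr.

13.79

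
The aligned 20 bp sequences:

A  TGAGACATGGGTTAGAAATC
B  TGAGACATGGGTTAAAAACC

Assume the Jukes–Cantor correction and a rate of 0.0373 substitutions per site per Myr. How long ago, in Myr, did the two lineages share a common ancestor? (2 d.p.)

The sequences differ at 2 of 20 sites (15, 19), so p = 2/20 = 0.1.
d = −(3/4) ln(1 − 4p/3) = −0.75 ln(1 − 0.133333) = −0.75 ln(0.866667)
  = −0.75 × (-0.143100) = 0.107325 substitutions/site.
Under a molecular clock d = 2μt, so t = d/(2μ) = 0.107325 / (2 × 0.0373) = 1.44 Myr.

1.44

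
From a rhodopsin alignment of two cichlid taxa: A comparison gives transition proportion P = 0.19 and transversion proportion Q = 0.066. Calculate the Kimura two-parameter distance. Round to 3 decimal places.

Under the Kimura two-parameter model, d = −½ ln(1 − 2P − Q) − ¼ ln(1 − 2Q).
1 − 2P − Q = 0.554, giving −½ ln(0.554) = 0.295295.
1 − 2Q = 0.868, giving −¼ ln(0.868) = 0.035391.
d = 0.295295 + 0.035391 = 0.330686.

0.331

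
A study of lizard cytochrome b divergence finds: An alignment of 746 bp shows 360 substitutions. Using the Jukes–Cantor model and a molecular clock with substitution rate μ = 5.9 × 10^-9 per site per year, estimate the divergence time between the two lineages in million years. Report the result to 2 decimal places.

p = 360/746 ≈ 0.482574.
d = −(3/4) ln(1 − 4p/3) = −0.75 ln(1 − 0.643432) = −0.75 ln(0.356568)
  = −0.75 × (-1.031230) = 0.773423 substitutions/site.
Under a molecular clock d = 2μt, so t = d/(2μ) = 0.773423 / (2 × 5.9 × 10^-9) = 65.54 million years.

65.54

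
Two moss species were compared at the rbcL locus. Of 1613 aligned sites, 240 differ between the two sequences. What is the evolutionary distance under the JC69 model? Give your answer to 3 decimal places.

0.166

p = 240/1613 ≈ 0.148791.
d = −(3/4) ln(1 − 4p/3) = −0.75 ln(1 − 0.198388) = −0.75 ln(0.801612)
  = −0.75 × (-0.221131) = 0.165848 substitutions/site.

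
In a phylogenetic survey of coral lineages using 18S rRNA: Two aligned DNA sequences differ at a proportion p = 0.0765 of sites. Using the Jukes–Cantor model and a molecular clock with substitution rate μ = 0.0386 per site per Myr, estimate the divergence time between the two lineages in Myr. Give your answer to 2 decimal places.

1.05

d = −(3/4) ln(1 − 4p/3) = −0.75 ln(1 − 0.102) = −0.75 ln(0.898)
  = −0.75 × (-0.107585) = 0.080689 substitutions/site.
Under a molecular clock d = 2μt, so t = d/(2μ) = 0.080689 / (2 × 0.0386) = 1.05 Myr.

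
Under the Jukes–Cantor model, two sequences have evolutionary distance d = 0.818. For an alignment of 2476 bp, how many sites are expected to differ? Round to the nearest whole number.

Invert JC69: p = (3/4)(1 − e^(−4d/3)) = 0.75 × (1 − e^(-1.090667)) = 0.75 × (1 − 0.335992) = 0.498006.
Expected differing sites = pL ≈ 0.498006 × 2476 = 1233.062856 ≈ 1233.

1233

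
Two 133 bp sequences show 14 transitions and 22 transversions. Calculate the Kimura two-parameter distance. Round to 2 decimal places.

0.34

P = 14/133 ≈ 0.105263 and Q = 22/133 ≈ 0.165414.
Under the Kimura two-parameter model, d = −½ ln(1 − 2P − Q) − ¼ ln(1 − 2Q).
1 − 2P − Q = 0.62406, giving −½ ln(0.62406) = 0.235754.
1 − 2Q = 0.669172, giving −¼ ln(0.669172) = 0.100429.
d = 0.235754 + 0.100429 = 0.336183.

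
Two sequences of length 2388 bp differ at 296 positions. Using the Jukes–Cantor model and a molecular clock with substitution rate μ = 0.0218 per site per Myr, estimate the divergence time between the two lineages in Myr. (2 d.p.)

p = 296/2388 ≈ 0.123953.
d = −(3/4) ln(1 − 4p/3) = −0.75 ln(1 − 0.165271) = −0.75 ln(0.834729)
  = −0.75 × (-0.180648) = 0.135486 substitutions/site.
Under a molecular clock d = 2μt, so t = d/(2μ) = 0.135486 / (2 × 0.0218) = 3.11 Myr.

3.11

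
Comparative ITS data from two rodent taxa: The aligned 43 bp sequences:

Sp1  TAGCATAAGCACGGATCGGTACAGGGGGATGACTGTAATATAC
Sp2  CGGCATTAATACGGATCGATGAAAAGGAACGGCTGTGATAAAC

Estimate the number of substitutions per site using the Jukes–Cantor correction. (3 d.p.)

The sequences differ at 15 of 43 sites, so p = 15/43 ≈ 0.348837.
d = −(3/4) ln(1 − 4p/3) = −0.75 ln(1 − 0.465116) = −0.75 ln(0.534884)
  = −0.75 × (-0.625705) = 0.469279 substitutions/site.

0.469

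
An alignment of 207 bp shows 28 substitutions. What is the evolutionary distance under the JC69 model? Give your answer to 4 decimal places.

p = 28/207 ≈ 0.135266.
d = −(3/4) ln(1 − 4p/3) = −0.75 ln(1 − 0.180355) = −0.75 ln(0.819645)
  = −0.75 × (-0.198884) = 0.149163 substitutions/site.

0.1492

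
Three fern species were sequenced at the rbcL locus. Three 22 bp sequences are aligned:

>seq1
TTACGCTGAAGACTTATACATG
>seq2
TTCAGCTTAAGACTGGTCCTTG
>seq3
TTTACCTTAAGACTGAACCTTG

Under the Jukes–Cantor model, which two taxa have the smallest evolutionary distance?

seq2 and seq3

seq1–seq2: 7/22 differ, p = 0.318, d = 0.414.
seq1–seq3: 8/22 differ, p = 0.364, d = 0.497.
seq2–seq3: 4/22 differ, p = 0.182, d = 0.208.
The smallest distance is between seq2 and seq3.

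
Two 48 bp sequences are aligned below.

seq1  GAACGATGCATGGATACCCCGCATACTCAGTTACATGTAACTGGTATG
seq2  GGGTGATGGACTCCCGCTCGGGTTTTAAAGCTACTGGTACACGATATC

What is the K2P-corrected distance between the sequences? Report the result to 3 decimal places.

Of 48 sites, 11 differences are transitions and 15 are transversions, so P = 11/48 ≈ 0.229167 and Q = 15/48 = 0.3125.
Under the Kimura two-parameter model, d = −½ ln(1 − 2P − Q) − ¼ ln(1 − 2Q).
1 − 2P − Q = 0.229166, giving −½ ln(0.229166) = 0.736654.
1 − 2Q = 0.375, giving −¼ ln(0.375) = 0.245207.
d = 0.736654 + 0.245207 = 0.981861.

0.982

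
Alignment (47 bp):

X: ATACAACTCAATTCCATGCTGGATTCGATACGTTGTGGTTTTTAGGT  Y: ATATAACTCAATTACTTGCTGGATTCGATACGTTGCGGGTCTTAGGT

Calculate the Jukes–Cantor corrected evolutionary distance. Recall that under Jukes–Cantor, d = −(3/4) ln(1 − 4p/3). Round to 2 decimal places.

The sequences differ at 6 of 47 sites (4, 14, 16, 36, 39, 41), so p = 6/47 ≈ 0.12766.
d = −(3/4) ln(1 − 4p/3) = −0.75 ln(1 − 0.170213) = −0.75 ln(0.829787)
  = −0.75 × (-0.186586) = 0.139940 substitutions/site.

0.14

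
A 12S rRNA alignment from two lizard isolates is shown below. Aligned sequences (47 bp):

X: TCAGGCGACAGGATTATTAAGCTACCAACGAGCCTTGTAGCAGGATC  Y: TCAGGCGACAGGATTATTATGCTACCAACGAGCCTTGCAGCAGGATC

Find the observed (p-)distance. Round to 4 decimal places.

0.0426

The sequences differ at 2 of 47 positions (sites 20, 38).
p = 2/47 = 0.042553… ≈ 0.0426 (to 4 d.p.).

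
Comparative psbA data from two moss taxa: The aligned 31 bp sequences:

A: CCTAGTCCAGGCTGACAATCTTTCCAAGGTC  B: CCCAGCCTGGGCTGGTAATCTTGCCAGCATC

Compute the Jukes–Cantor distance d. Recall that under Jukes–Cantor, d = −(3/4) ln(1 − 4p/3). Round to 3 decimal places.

The sequences differ at 10 of 31 sites (3, 6, 8, 9, 15, 16, 23, 27, 28, 29), so p = 10/31 ≈ 0.322581.
d = −(3/4) ln(1 − 4p/3) = −0.75 ln(1 − 0.430108) = −0.75 ln(0.569892)
  = −0.75 × (-0.562308) = 0.421731 substitutions/site.

0.422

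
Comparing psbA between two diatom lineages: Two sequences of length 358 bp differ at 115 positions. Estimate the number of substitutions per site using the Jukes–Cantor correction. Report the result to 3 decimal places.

p = 115/358 ≈ 0.321229.
d = −(3/4) ln(1 − 4p/3) = −0.75 ln(1 − 0.428305) = −0.75 ln(0.571695)
  = −0.75 × (-0.559150) = 0.419363 substitutions/site.

0.419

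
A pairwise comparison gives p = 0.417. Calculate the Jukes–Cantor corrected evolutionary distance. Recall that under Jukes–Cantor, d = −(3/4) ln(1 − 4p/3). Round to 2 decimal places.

d = −(3/4) ln(1 − 4p/3) = −0.75 ln(1 − 0.556) = −0.75 ln(0.444)
  = −0.75 × (-0.811931) = 0.608948 substitutions/site.

0.61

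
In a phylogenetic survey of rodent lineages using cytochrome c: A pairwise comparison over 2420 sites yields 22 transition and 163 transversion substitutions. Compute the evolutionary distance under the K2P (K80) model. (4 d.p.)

0.0809

P = 22/2420 ≈ 0.009091 and Q = 163/2420 ≈ 0.067355.
Under the Kimura two-parameter model, d = −½ ln(1 − 2P − Q) − ¼ ln(1 − 2Q).
1 − 2P − Q = 0.914463, giving −½ ln(0.914463) = 0.044709.
1 − 2Q = 0.86529, giving −¼ ln(0.86529) = 0.036173.
d = 0.044709 + 0.036173 = 0.080882.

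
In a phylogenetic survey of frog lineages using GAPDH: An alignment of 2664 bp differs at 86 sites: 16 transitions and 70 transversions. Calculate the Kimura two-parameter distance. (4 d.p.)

P = 16/2664 ≈ 0.006006 and Q = 70/2664 ≈ 0.026276.
Under the Kimura two-parameter model, d = −½ ln(1 − 2P − Q) − ¼ ln(1 − 2Q).
1 − 2P − Q = 0.961712, giving −½ ln(0.961712) = 0.019520.
1 − 2Q = 0.947448, giving −¼ ln(0.947448) = 0.013496.
d = 0.019520 + 0.013496 = 0.033016.

0.0330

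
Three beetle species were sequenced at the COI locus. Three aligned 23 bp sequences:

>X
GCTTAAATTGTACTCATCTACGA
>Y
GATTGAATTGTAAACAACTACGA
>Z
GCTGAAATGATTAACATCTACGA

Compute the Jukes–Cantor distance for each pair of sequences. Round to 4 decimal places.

d(X,Y) = 0.2567, d(X,Z) = 0.3206, d(Y,Z) = 0.3904

X–Y: 5/23 sites differ → p ≈ 0.217391, d = −0.75 ln(1 − 0.289855) = 0.256715 ≈ 0.2567.
X–Z: 6/23 sites differ → p ≈ 0.26087, d = −0.75 ln(1 − 0.347827) = 0.320584 ≈ 0.3206.
Y–Z: 7/23 sites differ → p ≈ 0.304348, d = −0.75 ln(1 − 0.405797) = 0.390401 ≈ 0.3904.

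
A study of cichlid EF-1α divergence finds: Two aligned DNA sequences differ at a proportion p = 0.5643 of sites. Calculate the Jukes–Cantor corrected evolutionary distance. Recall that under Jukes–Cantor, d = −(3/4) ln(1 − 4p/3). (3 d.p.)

1.047

d = −(3/4) ln(1 − 4p/3) = −0.75 ln(1 − 0.7524) = −0.75 ln(0.2476)
  = −0.75 × (-1.395941) = 1.046956 substitutions/site.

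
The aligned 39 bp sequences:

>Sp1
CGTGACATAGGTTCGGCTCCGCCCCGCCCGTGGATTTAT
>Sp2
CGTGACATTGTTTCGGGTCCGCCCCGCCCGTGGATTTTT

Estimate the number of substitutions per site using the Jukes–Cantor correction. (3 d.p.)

The sequences differ at 4 of 39 sites (9, 11, 17, 38), so p = 4/39 ≈ 0.102564.
d = −(3/4) ln(1 − 4p/3) = −0.75 ln(1 − 0.136752) = −0.75 ln(0.863248)
  = −0.75 × (-0.147053) = 0.110290 substitutions/site.

0.110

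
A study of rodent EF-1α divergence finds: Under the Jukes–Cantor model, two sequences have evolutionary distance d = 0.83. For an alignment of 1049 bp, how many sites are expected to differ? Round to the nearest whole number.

Invert JC69: p = (3/4)(1 − e^(−4d/3)) = 0.75 × (1 − e^(-1.106667)) = 0.75 × (1 − 0.330659) = 0.502006.
Expected differing sites = pL ≈ 0.502006 × 1049 = 526.604294 ≈ 527.

527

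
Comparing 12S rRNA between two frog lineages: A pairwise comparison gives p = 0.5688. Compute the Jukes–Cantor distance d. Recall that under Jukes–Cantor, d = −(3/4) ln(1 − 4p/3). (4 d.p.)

1.0654

d = −(3/4) ln(1 − 4p/3) = −0.75 ln(1 − 0.7584) = −0.75 ln(0.2416)
  = −0.75 × (-1.420472) = 1.065354 substitutions/site.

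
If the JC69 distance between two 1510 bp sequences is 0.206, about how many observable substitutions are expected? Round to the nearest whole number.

Invert JC69: p = (3/4)(1 − e^(−4d/3)) = 0.75 × (1 − e^(-0.274667)) = 0.75 × (1 − 0.759825) = 0.180131.
Expected differing sites = pL ≈ 0.180131 × 1510 = 271.99781 ≈ 272.

272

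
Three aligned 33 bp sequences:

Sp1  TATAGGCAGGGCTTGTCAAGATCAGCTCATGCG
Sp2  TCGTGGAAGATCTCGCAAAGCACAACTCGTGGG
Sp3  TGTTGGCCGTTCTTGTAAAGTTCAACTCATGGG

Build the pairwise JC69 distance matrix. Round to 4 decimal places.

Sp1–Sp2: 14/33 sites differ → p ≈ 0.424242, d = −0.75 ln(1 − 0.565656) = 0.625439 ≈ 0.6254.
Sp1–Sp3: 9/33 sites differ → p ≈ 0.272727, d = −0.75 ln(1 − 0.363636) = 0.338988 ≈ 0.3390.
Sp2–Sp3: 10/33 sites differ → p ≈ 0.30303, d = −0.75 ln(1 − 0.40404) = 0.388186 ≈ 0.3882.

d(Sp1,Sp2) = 0.6254, d(Sp1,Sp3) = 0.3390, d(Sp2,Sp3) = 0.3882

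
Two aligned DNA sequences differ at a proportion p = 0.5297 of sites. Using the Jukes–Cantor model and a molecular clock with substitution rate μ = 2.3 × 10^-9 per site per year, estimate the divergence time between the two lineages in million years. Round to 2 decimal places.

d = −(3/4) ln(1 − 4p/3) = −0.75 ln(1 − 0.706267) = −0.75 ln(0.293733)
  = −0.75 × (-1.225084) = 0.918813 substitutions/site.
Under a molecular clock d = 2μt, so t = d/(2μ) = 0.918813 / (2 × 2.3 × 10^-9) = 199.74 million years.

199.74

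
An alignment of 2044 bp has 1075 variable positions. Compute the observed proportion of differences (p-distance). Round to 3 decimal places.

p = 1075/2044 = 0.525929… ≈ 0.526 (to 3 d.p.).

0.526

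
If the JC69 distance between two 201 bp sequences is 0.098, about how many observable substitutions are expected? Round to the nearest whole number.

Invert JC69: p = (3/4)(1 − e^(−4d/3)) = 0.75 × (1 − e^(-0.130667)) = 0.75 × (1 − 0.877510) = 0.091868.
Expected differing sites = pL ≈ 0.091868 × 201 = 18.465468 ≈ 18.

18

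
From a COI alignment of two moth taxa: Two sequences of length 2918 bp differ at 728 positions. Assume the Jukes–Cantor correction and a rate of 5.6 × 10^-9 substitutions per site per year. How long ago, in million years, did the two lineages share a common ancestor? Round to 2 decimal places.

p = 728/2918 ≈ 0.249486.
d = −(3/4) ln(1 − 4p/3) = −0.75 ln(1 − 0.332648) = −0.75 ln(0.667352)
  = −0.75 × (-0.404438) = 0.303329 substitutions/site.
Under a molecular clock d = 2μt, so t = d/(2μ) = 0.303329 / (2 × 5.6 × 10^-9) = 27.08 million years.

27.08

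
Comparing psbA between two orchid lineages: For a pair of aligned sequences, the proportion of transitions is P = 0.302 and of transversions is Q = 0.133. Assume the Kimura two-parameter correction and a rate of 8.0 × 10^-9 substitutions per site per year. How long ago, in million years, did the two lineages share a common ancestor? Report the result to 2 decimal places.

46.57

Under the Kimura two-parameter model, d = −½ ln(1 − 2P − Q) − ¼ ln(1 − 2Q).
1 − 2P − Q = 0.263, giving −½ ln(0.263) = 0.667801.
1 − 2Q = 0.734, giving −¼ ln(0.734) = 0.077312.
d = 0.667801 + 0.077312 = 0.745113.
Under a molecular clock d = 2μt, so t = d/(2μ) = 0.745113 / (2 × 8.0 × 10^-9) = 46.57 million years.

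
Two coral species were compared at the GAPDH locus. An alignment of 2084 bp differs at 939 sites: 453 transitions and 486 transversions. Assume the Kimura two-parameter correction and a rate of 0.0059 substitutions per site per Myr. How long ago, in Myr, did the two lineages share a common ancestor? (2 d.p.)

P = 453/2084 ≈ 0.21737 and Q = 486/2084 ≈ 0.233205.
Under the Kimura two-parameter model, d = −½ ln(1 − 2P − Q) − ¼ ln(1 − 2Q).
1 − 2P − Q = 0.332055, giving −½ ln(0.332055) = 0.551227.
1 − 2Q = 0.53359, giving −¼ ln(0.53359) = 0.157032.
d = 0.551227 + 0.157032 = 0.708259.
Under a molecular clock d = 2μt, so t = d/(2μ) = 0.708259 / (2 × 0.0059) = 60.02 Myr.

60.02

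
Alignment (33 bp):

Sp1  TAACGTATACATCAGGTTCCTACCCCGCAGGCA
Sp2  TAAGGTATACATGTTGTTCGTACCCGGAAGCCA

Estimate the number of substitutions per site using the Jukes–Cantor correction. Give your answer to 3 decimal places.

The sequences differ at 8 of 33 sites (4, 13, 14, 15, 20, 26, 28, 31), so p = 8/33 ≈ 0.242424.
d = −(3/4) ln(1 − 4p/3) = −0.75 ln(1 − 0.323232) = −0.75 ln(0.676768)
  = −0.75 × (-0.390427) = 0.292820 substitutions/site.

0.293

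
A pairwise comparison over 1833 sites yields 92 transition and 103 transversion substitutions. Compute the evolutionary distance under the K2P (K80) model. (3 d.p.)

P = 92/1833 ≈ 0.050191 and Q = 103/1833 ≈ 0.056192.
Under the Kimura two-parameter model, d = −½ ln(1 − 2P − Q) − ¼ ln(1 − 2Q).
1 − 2P − Q = 0.843426, giving −½ ln(0.843426) = 0.085142.
1 − 2Q = 0.887616, giving −¼ ln(0.887616) = 0.029804.
d = 0.085142 + 0.029804 = 0.114946.

0.115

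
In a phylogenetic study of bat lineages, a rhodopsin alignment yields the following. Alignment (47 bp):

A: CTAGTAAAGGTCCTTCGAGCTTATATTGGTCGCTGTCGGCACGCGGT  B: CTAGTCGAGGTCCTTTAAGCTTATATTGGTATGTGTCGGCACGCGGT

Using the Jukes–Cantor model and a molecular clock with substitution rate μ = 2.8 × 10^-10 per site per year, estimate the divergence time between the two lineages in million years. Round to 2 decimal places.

296.48

The sequences differ at 7 of 47 sites (6, 7, 16, 17, 31, 32, 33), so p = 7/47 ≈ 0.148936.
d = −(3/4) ln(1 − 4p/3) = −0.75 ln(1 − 0.198581) = −0.75 ln(0.801419)
  = −0.75 × (-0.221371) = 0.166028 substitutions/site.
Under a molecular clock d = 2μt, so t = d/(2μ) = 0.166028 / (2 × 2.8 × 10^-10) = 296.48 million years.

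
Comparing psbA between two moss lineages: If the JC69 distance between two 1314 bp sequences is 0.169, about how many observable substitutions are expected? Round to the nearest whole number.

Invert JC69: p = (3/4)(1 − e^(−4d/3)) = 0.75 × (1 − e^(-0.225333)) = 0.75 × (1 − 0.798250) = 0.151313.
Expected differing sites = pL ≈ 0.151313 × 1314 = 198.825282 ≈ 199.

199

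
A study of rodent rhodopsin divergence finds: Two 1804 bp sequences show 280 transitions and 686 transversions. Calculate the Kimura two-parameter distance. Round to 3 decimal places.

0.944

P = 280/1804 ≈ 0.155211 and Q = 686/1804 ≈ 0.380266.
Under the Kimura two-parameter model, d = −½ ln(1 − 2P − Q) − ¼ ln(1 − 2Q).
1 − 2P − Q = 0.309312, giving −½ ln(0.309312) = 0.586702.
1 − 2Q = 0.239468, giving −¼ ln(0.239468) = 0.357334.
d = 0.586702 + 0.357334 = 0.944036.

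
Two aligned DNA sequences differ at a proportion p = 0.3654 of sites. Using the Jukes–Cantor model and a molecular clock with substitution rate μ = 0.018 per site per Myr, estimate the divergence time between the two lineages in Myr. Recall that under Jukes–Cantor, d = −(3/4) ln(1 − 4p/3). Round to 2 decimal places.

d = −(3/4) ln(1 − 4p/3) = −0.75 ln(1 − 0.4872) = −0.75 ln(0.5128)
  = −0.75 × (-0.667869) = 0.500902 substitutions/site.
Under a molecular clock d = 2μt, so t = d/(2μ) = 0.500902 / (2 × 0.018) = 13.91 Myr.

13.91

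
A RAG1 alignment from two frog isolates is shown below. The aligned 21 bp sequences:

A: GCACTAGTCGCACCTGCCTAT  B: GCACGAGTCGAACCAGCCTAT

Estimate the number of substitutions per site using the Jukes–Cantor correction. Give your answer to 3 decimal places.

The sequences differ at 3 of 21 sites (5, 11, 15), so p = 3/21 ≈ 0.142857.
d = −(3/4) ln(1 − 4p/3) = −0.75 ln(1 − 0.190476) = −0.75 ln(0.809524)
  = −0.75 × (-0.211309) = 0.158482 substitutions/site.

0.158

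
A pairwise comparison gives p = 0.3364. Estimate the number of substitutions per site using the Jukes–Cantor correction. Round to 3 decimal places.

0.446

d = −(3/4) ln(1 − 4p/3) = −0.75 ln(1 − 0.448533) = −0.75 ln(0.551467)
  = −0.75 × (-0.595173) = 0.446380 substitutions/site.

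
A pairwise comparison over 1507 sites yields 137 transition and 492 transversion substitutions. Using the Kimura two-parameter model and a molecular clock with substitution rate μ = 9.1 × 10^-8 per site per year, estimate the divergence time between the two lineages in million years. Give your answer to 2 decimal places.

3.40

P = 137/1507 ≈ 0.090909 and Q = 492/1507 ≈ 0.326476.
Under the Kimura two-parameter model, d = −½ ln(1 − 2P − Q) − ¼ ln(1 − 2Q).
1 − 2P − Q = 0.491706, giving −½ ln(0.491706) = 0.354937.
1 − 2Q = 0.347048, giving −¼ ln(0.347048) = 0.264573.
d = 0.354937 + 0.264573 = 0.619510.
Under a molecular clock d = 2μt, so t = d/(2μ) = 0.619510 / (2 × 9.1 × 10^-8) = 3.40 million years.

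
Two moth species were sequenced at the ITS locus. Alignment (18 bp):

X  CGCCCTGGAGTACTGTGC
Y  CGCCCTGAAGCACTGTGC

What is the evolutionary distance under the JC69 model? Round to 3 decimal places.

The sequences differ at 2 of 18 sites (8, 11), so p = 2/18 ≈ 0.111111.
d = −(3/4) ln(1 − 4p/3) = −0.75 ln(1 − 0.148148) = −0.75 ln(0.851852)
  = −0.75 × (-0.160342) = 0.120257 substitutions/site.

0.120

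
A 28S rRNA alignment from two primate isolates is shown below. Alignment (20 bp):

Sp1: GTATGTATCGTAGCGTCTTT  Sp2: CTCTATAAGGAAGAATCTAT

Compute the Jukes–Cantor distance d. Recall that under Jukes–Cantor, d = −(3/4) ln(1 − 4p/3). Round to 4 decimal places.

0.6872

The sequences differ at 9 of 20 sites (1, 3, 5, 8, 9, 11, 14, 15, 19), so p = 9/20 = 0.45.
d = −(3/4) ln(1 − 4p/3) = −0.75 ln(1 − 0.6) = −0.75 ln(0.4)
  = −0.75 × (-0.916291) = 0.687218 substitutions/site.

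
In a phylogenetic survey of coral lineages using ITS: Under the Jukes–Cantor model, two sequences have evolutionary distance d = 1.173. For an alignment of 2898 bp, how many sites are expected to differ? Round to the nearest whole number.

1719

Invert JC69: p = (3/4)(1 − e^(−4d/3)) = 0.75 × (1 − e^(-1.564)) = 0.75 × (1 − 0.209297) = 0.593027.
Expected differing sites = pL ≈ 0.593027 × 2898 = 1718.592246 ≈ 1719.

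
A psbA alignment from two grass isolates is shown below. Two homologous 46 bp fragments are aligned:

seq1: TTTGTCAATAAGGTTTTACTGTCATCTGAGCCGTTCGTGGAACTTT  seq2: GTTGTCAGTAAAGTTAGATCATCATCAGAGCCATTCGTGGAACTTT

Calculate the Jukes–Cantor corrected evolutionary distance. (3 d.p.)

The sequences differ at 10 of 46 sites (1, 8, 12, 16, 17, 19, 20, 21, 27, 33), so p = 10/46 ≈ 0.217391.
d = −(3/4) ln(1 − 4p/3) = −0.75 ln(1 − 0.289855) = −0.75 ln(0.710145)
  = −0.75 × (-0.342286) = 0.256715 substitutions/site.

0.257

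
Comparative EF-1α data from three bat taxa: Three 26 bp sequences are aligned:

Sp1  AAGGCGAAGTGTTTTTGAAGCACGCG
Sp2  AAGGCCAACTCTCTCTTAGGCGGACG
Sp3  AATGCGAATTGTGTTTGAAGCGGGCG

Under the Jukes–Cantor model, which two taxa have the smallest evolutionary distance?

Sp1–Sp2: 10/26 differ, p = 0.385, d = 0.539.
Sp1–Sp3: 5/26 differ, p = 0.192, d = 0.222.
Sp2–Sp3: 9/26 differ, p = 0.346, d = 0.464.
The smallest distance is between Sp1 and Sp3.

Sp1 and Sp3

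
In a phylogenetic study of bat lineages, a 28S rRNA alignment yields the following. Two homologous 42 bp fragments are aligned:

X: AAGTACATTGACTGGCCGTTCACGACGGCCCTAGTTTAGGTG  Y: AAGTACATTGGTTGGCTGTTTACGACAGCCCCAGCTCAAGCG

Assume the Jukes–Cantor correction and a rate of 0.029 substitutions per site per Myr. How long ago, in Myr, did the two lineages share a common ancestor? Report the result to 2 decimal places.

4.94

The sequences differ at 10 of 42 sites (11, 12, 17, 21, 27, 32, 35, 37, 39, 41), so p = 10/42 ≈ 0.238095.
d = −(3/4) ln(1 − 4p/3) = −0.75 ln(1 − 0.31746) = −0.75 ln(0.68254)
  = −0.75 × (-0.381934) = 0.286451 substitutions/site.
Under a molecular clock d = 2μt, so t = d/(2μ) = 0.286451 / (2 × 0.029) = 4.94 Myr.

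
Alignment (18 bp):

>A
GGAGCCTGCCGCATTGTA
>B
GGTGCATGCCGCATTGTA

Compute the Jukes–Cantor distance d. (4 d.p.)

The sequences differ at 2 of 18 sites (3, 6), so p = 2/18 ≈ 0.111111.
d = −(3/4) ln(1 − 4p/3) = −0.75 ln(1 − 0.148148) = −0.75 ln(0.851852)
  = −0.75 × (-0.160342) = 0.120257 substitutions/site.

0.1203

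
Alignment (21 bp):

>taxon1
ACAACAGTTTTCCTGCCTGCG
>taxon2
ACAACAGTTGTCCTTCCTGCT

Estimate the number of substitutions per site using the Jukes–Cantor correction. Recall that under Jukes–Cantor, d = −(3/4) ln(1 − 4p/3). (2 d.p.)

The sequences differ at 3 of 21 sites (10, 15, 21), so p = 3/21 ≈ 0.142857.
d = −(3/4) ln(1 − 4p/3) = −0.75 ln(1 − 0.190476) = −0.75 ln(0.809524)
  = −0.75 × (-0.211309) = 0.158482 substitutions/site.

0.16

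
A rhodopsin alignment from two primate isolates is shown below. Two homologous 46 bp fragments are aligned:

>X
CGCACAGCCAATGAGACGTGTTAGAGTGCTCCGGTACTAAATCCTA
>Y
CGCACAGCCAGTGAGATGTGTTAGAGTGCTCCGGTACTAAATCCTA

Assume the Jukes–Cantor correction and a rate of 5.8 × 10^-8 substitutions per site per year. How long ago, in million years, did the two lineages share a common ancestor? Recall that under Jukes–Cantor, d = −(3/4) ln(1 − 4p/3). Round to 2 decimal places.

The sequences differ at 2 of 46 sites (11, 17), so p = 2/46 ≈ 0.043478.
d = −(3/4) ln(1 − 4p/3) = −0.75 ln(1 − 0.057971) = −0.75 ln(0.942029)
  = −0.75 × (-0.059719) = 0.044789 substitutions/site.
Under a molecular clock d = 2μt, so t = d/(2μ) = 0.044789 / (2 × 5.8 × 10^-8) = 0.39 million years.

0.39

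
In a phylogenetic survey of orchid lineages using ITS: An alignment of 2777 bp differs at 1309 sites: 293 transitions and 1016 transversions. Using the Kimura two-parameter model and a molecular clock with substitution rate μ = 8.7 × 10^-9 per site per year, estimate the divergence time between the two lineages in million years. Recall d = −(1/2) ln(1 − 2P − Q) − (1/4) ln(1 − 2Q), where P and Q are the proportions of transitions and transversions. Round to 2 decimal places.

43.62

P = 293/2777 ≈ 0.10551 and Q = 1016/2777 ≈ 0.365862.
Under the Kimura two-parameter model, d = −½ ln(1 − 2P − Q) − ¼ ln(1 − 2Q).
1 − 2P − Q = 0.423118, giving −½ ln(0.423118) = 0.430052.
1 − 2Q = 0.268276, giving −¼ ln(0.268276) = 0.328935.
d = 0.430052 + 0.328935 = 0.758987.
Under a molecular clock d = 2μt, so t = d/(2μ) = 0.758987 / (2 × 8.7 × 10^-9) = 43.62 million years.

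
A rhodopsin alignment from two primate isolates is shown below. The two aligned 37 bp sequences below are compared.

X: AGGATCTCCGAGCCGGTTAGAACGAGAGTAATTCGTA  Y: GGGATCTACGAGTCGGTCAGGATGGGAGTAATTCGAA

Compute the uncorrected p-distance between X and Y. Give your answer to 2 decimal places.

The sequences differ at 8 of 37 positions (sites 1, 8, 13, 18, 21, 23, 25, 36).
p = 8/37 = 0.216216… ≈ 0.22 (to 2 d.p.).

0.22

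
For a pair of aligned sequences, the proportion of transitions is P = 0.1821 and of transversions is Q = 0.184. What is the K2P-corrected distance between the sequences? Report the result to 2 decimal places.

Under the Kimura two-parameter model, d = −½ ln(1 − 2P − Q) − ¼ ln(1 − 2Q).
1 − 2P − Q = 0.4518, giving −½ ln(0.4518) = 0.397258.
1 − 2Q = 0.632, giving −¼ ln(0.632) = 0.114716.
d = 0.397258 + 0.114716 = 0.511974.

0.51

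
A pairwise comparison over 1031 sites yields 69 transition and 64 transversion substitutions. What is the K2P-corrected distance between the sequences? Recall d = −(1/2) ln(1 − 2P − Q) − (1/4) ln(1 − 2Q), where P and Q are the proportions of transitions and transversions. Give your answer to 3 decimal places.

P = 69/1031 ≈ 0.066925 and Q = 64/1031 ≈ 0.062076.
Under the Kimura two-parameter model, d = −½ ln(1 − 2P − Q) − ¼ ln(1 − 2Q).
1 − 2P − Q = 0.804074, giving −½ ln(0.804074) = 0.109032.
1 − 2Q = 0.875848, giving −¼ ln(0.875848) = 0.033141.
d = 0.109032 + 0.033141 = 0.142173.

0.142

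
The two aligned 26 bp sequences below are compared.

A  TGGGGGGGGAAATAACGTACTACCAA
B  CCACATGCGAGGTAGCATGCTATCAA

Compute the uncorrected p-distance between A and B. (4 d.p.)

0.5000

The sequences differ at 13 of 26 positions.
p = 13/26 = 0.5000.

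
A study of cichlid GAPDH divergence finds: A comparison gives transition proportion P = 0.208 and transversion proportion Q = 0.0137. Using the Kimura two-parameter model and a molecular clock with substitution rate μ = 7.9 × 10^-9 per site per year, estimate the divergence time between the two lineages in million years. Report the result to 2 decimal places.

18.21

Under the Kimura two-parameter model, d = −½ ln(1 − 2P − Q) − ¼ ln(1 − 2Q).
1 − 2P − Q = 0.5703, giving −½ ln(0.5703) = 0.280796.
1 − 2Q = 0.9726, giving −¼ ln(0.9726) = 0.006946.
d = 0.280796 + 0.006946 = 0.287742.
Under a molecular clock d = 2μt, so t = d/(2μ) = 0.287742 / (2 × 7.9 × 10^-9) = 18.21 million years.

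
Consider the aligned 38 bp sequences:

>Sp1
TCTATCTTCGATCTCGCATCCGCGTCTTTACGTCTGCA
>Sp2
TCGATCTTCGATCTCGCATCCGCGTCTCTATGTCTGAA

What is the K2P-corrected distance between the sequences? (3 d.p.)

Of 38 sites, 2 differences are transitions and 2 are transversions, so P = 2/38 ≈ 0.052632 and Q = 2/38 ≈ 0.052632.
Under the Kimura two-parameter model, d = −½ ln(1 − 2P − Q) − ¼ ln(1 − 2Q).
1 − 2P − Q = 0.842104, giving −½ ln(0.842104) = 0.085926.
1 − 2Q = 0.894736, giving −¼ ln(0.894736) = 0.027807.
d = 0.085926 + 0.027807 = 0.113733.

0.114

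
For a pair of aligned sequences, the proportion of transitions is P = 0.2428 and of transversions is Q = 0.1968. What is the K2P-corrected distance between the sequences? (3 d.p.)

0.699

Under the Kimura two-parameter model, d = −½ ln(1 − 2P − Q) − ¼ ln(1 − 2Q).
1 − 2P − Q = 0.3176, giving −½ ln(0.3176) = 0.573481.
1 − 2Q = 0.6064, giving −¼ ln(0.6064) = 0.125054.
d = 0.573481 + 0.125054 = 0.698535.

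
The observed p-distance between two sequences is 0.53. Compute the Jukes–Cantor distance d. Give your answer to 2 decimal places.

0.92

d = −(3/4) ln(1 − 4p/3) = −0.75 ln(1 − 0.706667) = −0.75 ln(0.293333)
  = −0.75 × (-1.226447) = 0.919835 substitutions/site.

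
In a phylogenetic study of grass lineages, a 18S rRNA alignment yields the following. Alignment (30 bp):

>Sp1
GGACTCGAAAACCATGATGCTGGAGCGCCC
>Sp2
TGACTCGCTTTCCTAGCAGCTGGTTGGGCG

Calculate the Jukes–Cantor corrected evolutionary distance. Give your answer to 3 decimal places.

The sequences differ at 14 of 30 sites, so p = 14/30 ≈ 0.466667.
d = −(3/4) ln(1 − 4p/3) = −0.75 ln(1 − 0.622223) = −0.75 ln(0.377777)
  = −0.75 × (-0.973451) = 0.730088 substitutions/site.

0.730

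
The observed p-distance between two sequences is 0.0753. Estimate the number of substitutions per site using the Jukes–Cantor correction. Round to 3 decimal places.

0.079

d = −(3/4) ln(1 − 4p/3) = −0.75 ln(1 − 0.1004) = −0.75 ln(0.8996)
  = −0.75 × (-0.105805) = 0.079354 substitutions/site.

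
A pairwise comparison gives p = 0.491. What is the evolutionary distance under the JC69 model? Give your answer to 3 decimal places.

d = −(3/4) ln(1 − 4p/3) = −0.75 ln(1 − 0.654667) = −0.75 ln(0.345333)
  = −0.75 × (-1.063246) = 0.797435 substitutions/site.

0.797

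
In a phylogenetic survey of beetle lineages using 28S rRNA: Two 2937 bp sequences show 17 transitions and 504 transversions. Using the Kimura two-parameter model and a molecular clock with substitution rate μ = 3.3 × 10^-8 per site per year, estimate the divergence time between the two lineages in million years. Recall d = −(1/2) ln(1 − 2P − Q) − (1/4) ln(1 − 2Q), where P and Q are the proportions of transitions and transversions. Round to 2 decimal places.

3.13

P = 17/2937 ≈ 0.005788 and Q = 504/2937 ≈ 0.171604.
Under the Kimura two-parameter model, d = −½ ln(1 − 2P − Q) − ¼ ln(1 − 2Q).
1 − 2P − Q = 0.81682, giving −½ ln(0.81682) = 0.101168.
1 − 2Q = 0.656792, giving −¼ ln(0.656792) = 0.105097.
d = 0.101168 + 0.105097 = 0.206265.
Under a molecular clock d = 2μt, so t = d/(2μ) = 0.206265 / (2 × 3.3 × 10^-8) = 3.13 million years.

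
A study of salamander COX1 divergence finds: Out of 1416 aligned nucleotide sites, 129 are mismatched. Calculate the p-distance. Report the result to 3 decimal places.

0.091

p = 129/1416 = 0.091101… ≈ 0.091 (to 3 d.p.).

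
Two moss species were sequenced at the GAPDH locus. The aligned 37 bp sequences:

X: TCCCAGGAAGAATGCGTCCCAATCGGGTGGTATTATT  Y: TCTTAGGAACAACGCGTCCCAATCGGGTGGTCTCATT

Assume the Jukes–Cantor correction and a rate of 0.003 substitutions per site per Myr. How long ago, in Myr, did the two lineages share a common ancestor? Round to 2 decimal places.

30.45

The sequences differ at 6 of 37 sites (3, 4, 10, 13, 32, 34), so p = 6/37 ≈ 0.162162.
d = −(3/4) ln(1 − 4p/3) = −0.75 ln(1 − 0.216216) = −0.75 ln(0.783784)
  = −0.75 × (-0.243622) = 0.182717 substitutions/site.
Under a molecular clock d = 2μt, so t = d/(2μ) = 0.182717 / (2 × 0.003) = 30.45 Myr.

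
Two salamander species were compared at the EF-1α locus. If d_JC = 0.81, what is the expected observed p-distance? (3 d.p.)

0.495

p = (3/4)(1 − e^(−4d/3)) = 0.75 × (1 − e^(-1.08)) = 0.75 × (1 − 0.339596) = 0.495303.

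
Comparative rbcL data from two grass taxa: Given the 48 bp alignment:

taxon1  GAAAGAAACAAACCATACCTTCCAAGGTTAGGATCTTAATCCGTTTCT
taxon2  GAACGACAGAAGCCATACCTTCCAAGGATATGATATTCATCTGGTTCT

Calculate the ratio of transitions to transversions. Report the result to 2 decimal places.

0.25

Transitions are A↔G and C↔T; transversions are all other mismatches.
Transitions: 2. Transversions: 8.
R = 2/8 = 0.25.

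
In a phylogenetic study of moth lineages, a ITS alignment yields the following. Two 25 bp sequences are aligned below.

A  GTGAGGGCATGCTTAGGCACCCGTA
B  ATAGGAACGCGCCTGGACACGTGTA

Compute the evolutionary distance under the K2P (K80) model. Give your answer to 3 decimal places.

Of 25 sites, 11 differences are transitions and 1 are transversions, so P = 11/25 = 0.44 and Q = 1/25 = 0.04.
Under the Kimura two-parameter model, d = −½ ln(1 − 2P − Q) − ¼ ln(1 − 2Q).
1 − 2P − Q = 0.08, giving −½ ln(0.08) = 1.262864.
1 − 2Q = 0.92, giving −¼ ln(0.92) = 0.020845.
d = 1.262864 + 0.020845 = 1.283709.

1.284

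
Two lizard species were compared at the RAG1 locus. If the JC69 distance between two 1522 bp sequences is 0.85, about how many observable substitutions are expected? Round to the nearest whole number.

Invert JC69: p = (3/4)(1 − e^(−4d/3)) = 0.75 × (1 − e^(-1.133333)) = 0.75 × (1 − 0.321958) = 0.508532.
Expected differing sites = pL ≈ 0.508532 × 1522 = 773.985704 ≈ 774.

774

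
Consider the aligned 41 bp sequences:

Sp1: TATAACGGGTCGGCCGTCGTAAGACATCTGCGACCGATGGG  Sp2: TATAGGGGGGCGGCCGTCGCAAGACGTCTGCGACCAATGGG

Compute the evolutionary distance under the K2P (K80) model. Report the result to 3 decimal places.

Of 41 sites, 4 differences are transitions and 2 are transversions, so P = 4/41 ≈ 0.097561 and Q = 2/41 ≈ 0.04878.
Under the Kimura two-parameter model, d = −½ ln(1 − 2P − Q) − ¼ ln(1 − 2Q).
1 − 2P − Q = 0.756098, giving −½ ln(0.756098) = 0.139792.
1 − 2Q = 0.90244, giving −¼ ln(0.90244) = 0.025663.
d = 0.139792 + 0.025663 = 0.165455.

0.165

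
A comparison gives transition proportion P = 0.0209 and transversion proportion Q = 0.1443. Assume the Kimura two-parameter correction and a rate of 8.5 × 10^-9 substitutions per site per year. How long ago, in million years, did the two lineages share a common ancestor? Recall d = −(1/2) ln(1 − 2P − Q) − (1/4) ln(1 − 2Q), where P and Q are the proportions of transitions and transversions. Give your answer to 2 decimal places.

11.06

Under the Kimura two-parameter model, d = −½ ln(1 − 2P − Q) − ¼ ln(1 − 2Q).
1 − 2P − Q = 0.8139, giving −½ ln(0.8139) = 0.102959.
1 − 2Q = 0.7114, giving −¼ ln(0.7114) = 0.085130.
d = 0.102959 + 0.085130 = 0.188089.
Under a molecular clock d = 2μt, so t = d/(2μ) = 0.188089 / (2 × 8.5 × 10^-9) = 11.06 million years.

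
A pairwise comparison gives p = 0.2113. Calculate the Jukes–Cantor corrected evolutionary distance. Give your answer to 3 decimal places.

d = −(3/4) ln(1 − 4p/3) = −0.75 ln(1 − 0.281733) = −0.75 ln(0.718267)
  = −0.75 × (-0.330914) = 0.248186 substitutions/site.

0.248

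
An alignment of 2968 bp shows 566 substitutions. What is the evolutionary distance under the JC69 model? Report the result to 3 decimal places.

p = 566/2968 ≈ 0.190701.
d = −(3/4) ln(1 − 4p/3) = −0.75 ln(1 − 0.254268) = −0.75 ln(0.745732)
  = −0.75 × (-0.293389) = 0.220042 substitutions/site.

0.220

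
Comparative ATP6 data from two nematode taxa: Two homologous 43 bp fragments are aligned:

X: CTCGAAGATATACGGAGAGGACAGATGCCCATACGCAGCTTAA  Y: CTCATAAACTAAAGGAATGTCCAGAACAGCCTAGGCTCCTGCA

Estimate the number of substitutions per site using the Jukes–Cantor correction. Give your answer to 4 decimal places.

0.7899

The sequences differ at 21 of 43 sites, so p = 21/43 ≈ 0.488372.
d = −(3/4) ln(1 − 4p/3) = −0.75 ln(1 − 0.651163) = −0.75 ln(0.348837)
  = −0.75 × (-1.053151) = 0.789863 substitutions/site.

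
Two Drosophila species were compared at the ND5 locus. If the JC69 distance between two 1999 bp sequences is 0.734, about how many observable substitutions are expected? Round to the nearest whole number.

936

Invert JC69: p = (3/4)(1 − e^(−4d/3)) = 0.75 × (1 − e^(-0.978667)) = 0.75 × (1 − 0.375812) = 0.468141.
Expected differing sites = pL ≈ 0.468141 × 1999 = 935.813859 ≈ 936.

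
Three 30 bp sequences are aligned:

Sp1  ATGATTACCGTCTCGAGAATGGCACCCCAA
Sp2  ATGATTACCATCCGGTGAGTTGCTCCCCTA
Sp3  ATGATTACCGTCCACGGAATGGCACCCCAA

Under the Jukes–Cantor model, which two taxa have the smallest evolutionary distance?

Sp1 and Sp3

Sp1–Sp2: 8/30 differ, p = 0.267, d = 0.330.
Sp1–Sp3: 4/30 differ, p = 0.133, d = 0.147.
Sp2–Sp3: 8/30 differ, p = 0.267, d = 0.330.
The smallest distance is between Sp1 and Sp3.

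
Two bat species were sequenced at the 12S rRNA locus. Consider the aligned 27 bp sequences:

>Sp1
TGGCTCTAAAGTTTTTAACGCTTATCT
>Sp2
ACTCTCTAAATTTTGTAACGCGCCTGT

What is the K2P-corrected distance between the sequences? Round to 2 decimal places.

0.46

Of 27 sites, 1 differences are transitions and 8 are transversions, so P = 1/27 ≈ 0.037037 and Q = 8/27 ≈ 0.296296.
Under the Kimura two-parameter model, d = −½ ln(1 − 2P − Q) − ¼ ln(1 − 2Q).
1 − 2P − Q = 0.62963, giving −½ ln(0.62963) = 0.231311.
1 − 2Q = 0.407408, giving −¼ ln(0.407408) = 0.224485.
d = 0.231311 + 0.224485 = 0.455796.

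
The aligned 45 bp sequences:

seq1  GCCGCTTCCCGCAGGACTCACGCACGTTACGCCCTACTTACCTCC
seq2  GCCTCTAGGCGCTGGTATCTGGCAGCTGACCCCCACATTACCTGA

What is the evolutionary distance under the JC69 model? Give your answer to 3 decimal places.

0.572

The sequences differ at 18 of 45 sites, so p = 18/45 = 0.4.
d = −(3/4) ln(1 − 4p/3) = −0.75 ln(1 − 0.533333) = −0.75 ln(0.466667)
  = −0.75 × (-0.762139) = 0.571604 substitutions/site.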